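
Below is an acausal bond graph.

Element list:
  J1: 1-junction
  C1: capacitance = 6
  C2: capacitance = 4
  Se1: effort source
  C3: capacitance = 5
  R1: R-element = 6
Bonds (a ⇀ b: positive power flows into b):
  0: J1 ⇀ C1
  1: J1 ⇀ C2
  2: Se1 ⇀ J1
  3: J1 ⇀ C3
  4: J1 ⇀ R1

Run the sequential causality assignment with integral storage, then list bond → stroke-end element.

b2 stroke at J1  (Se1: effort source, stroke at far end)
b0 stroke at J1  (prefer integral on C1)
b1 stroke at J1  (C2 integral (e out))
b3 stroke at J1  (prefer integral on C3)
b4 stroke at R1  (J1: last free bond brings flow in)

bond 0 stroke at J1
bond 1 stroke at J1
bond 2 stroke at J1
bond 3 stroke at J1
bond 4 stroke at R1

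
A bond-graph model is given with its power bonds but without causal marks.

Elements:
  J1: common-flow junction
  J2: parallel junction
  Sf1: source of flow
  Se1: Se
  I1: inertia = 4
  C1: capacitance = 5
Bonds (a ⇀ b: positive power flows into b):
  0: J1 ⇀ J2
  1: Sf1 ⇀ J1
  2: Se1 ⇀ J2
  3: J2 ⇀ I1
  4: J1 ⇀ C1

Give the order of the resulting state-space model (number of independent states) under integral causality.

β1 stroke at Sf1  (source Sf1 imposes f)
β2 stroke at J2  (source Se1 imposes e)
β0 stroke at J1  (common-f at J1 fixed by 1)
β4 stroke at J1  (common-f at J1 fixed by 1)
β3 stroke at I1  (0-jn J2 has e-setter on 2)

2  (C1, I1 all integral)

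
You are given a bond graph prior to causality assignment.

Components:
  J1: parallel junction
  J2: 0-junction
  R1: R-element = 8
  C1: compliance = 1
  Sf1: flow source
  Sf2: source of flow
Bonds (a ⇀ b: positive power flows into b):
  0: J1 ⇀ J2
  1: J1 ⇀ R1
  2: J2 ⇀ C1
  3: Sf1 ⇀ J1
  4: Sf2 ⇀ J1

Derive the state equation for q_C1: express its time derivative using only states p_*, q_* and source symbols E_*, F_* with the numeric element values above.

dq_C1/dt = F_Sf1 + F_Sf2 - q_C1/8

b3 |Sf1  (Sf1: flow source, stroke at near end)
b4 |Sf2  (Sf2 (Sf) sets flow on bond)
b2 |J2  (prefer integral on C1)
b0 |J1  (J2 effort already set via bond 2)
b1 |R1  (J1 effort already set via bond 0)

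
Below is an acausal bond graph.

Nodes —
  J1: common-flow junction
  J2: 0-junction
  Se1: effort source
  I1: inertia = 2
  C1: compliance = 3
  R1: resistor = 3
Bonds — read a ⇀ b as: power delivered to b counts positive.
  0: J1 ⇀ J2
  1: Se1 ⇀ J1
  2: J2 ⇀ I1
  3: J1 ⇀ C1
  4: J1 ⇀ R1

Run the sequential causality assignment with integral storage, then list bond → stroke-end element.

#0 |J2
#1 |J1
#2 |I1
#3 |J1
#4 |J1

#1 →J1  (Se1: effort source, stroke at far end)
#2 →I1  (prefer integral on I1)
#0 →J2  (only one effort-in slot at J2)
#3 →J1  (J1: bond 0 brought flow, rest push out)
#4 →J1  (common-f at J1 fixed by 0)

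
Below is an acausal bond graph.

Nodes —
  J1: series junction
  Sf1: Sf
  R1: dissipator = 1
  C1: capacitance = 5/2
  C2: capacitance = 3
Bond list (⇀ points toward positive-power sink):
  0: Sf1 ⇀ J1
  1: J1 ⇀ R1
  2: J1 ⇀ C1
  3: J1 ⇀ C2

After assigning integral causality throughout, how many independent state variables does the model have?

b0 |Sf1  (Sf1: flow source, stroke at near end)
b1 |J1  (common-f at J1 fixed by 0)
b2 |J1  (common-f at J1 fixed by 0)
b3 |J1  (1-jn J1 has f-setter on 0)

2  (C1, C2 all integral)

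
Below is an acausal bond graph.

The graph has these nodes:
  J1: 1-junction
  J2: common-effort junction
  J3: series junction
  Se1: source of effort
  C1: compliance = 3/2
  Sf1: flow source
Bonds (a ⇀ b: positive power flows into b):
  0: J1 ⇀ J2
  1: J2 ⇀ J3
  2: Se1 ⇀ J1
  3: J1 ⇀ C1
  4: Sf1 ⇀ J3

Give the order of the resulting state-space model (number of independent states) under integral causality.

bond 2 →J1  (source Se1 imposes e)
bond 4 →Sf1  (Sf1 (Sf) sets flow on bond)
bond 1 →J3  (J3 flow already set via bond 4)
bond 0 →J2  (closing 0-jn rule on J2)
bond 3 →J1  (common-f at J1 fixed by 0)

1  (C1 all integral)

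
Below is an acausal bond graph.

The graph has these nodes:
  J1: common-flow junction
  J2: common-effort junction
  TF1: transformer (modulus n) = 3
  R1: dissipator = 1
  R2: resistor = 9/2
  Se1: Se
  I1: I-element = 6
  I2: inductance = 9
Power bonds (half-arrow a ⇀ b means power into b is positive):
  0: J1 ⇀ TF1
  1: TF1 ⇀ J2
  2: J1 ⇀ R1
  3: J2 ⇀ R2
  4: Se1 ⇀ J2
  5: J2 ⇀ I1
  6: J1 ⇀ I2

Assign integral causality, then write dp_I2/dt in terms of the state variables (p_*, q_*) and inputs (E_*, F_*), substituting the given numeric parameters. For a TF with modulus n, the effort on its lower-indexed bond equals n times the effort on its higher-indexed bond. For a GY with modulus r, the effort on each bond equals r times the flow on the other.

#4 →J2  (source Se1 imposes e)
#1 →TF1  (common-e at J2 fixed by 4)
#3 →R2  (common-e at J2 fixed by 4)
#5 →I1  (J2: bond 4 brought effort, rest push out)
#0 →J1  (TF TF1: opposite of bond 1)
#6 →I2  (I2: I, integral causality)
#2 →J1  (J1: bond 6 brought flow, rest push out)

dp_I2/dt = -3*E_Se1 - p_I2/9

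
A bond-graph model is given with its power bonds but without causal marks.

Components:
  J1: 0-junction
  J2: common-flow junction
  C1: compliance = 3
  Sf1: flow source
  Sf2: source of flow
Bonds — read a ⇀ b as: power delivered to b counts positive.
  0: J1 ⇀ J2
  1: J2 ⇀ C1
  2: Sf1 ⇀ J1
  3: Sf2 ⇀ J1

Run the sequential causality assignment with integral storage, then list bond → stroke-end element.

bond 0 →J1
bond 1 →J2
bond 2 →Sf1
bond 3 →Sf2

b2 |Sf1  (Sf1 fixes flow; stroke at Sf1)
b3 |Sf2  (source Sf2 imposes f)
b0 |J1  (J1 needs exactly one e-in)
b1 |J2  (1-jn J2 has f-setter on 0)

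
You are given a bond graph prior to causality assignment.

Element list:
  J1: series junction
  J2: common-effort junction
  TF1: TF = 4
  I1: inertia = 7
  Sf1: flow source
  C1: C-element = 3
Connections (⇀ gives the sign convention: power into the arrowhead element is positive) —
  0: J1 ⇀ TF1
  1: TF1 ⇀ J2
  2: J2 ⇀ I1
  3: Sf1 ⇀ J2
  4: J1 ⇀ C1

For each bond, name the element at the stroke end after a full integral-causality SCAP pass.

β0 stroke at TF1
β1 stroke at J2
β2 stroke at I1
β3 stroke at Sf1
β4 stroke at J1

bond 3 |Sf1  (Sf1 fixes flow; stroke at Sf1)
bond 2 |I1  (I1 integral (f out))
bond 1 |J2  (closing 0-jn rule on J2)
bond 0 |TF1  (TF TF1: opposite of bond 1)
bond 4 |J1  (common-f at J1 fixed by 0)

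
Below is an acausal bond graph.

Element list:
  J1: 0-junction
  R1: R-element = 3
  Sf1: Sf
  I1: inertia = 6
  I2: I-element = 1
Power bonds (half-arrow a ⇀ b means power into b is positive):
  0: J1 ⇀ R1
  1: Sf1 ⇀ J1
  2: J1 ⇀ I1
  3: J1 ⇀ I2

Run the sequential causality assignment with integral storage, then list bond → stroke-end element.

#0 stroke at J1
#1 stroke at Sf1
#2 stroke at I1
#3 stroke at I2

b1 →Sf1  (Sf1 fixes flow; stroke at Sf1)
b2 →I1  (prefer integral on I1)
b3 →I2  (I2: I, integral causality)
b0 →J1  (only one effort-in slot at J1)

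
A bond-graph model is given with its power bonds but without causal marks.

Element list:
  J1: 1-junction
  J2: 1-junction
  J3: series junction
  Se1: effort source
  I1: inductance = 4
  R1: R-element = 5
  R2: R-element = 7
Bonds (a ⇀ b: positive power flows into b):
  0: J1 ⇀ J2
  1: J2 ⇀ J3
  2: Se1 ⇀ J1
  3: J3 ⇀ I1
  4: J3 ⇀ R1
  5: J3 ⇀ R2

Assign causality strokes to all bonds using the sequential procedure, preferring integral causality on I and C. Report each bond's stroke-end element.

#2 stroke→J1  (Se1 (Se) sets effort on bond)
#0 stroke→J2  (closing 1-jn rule on J1)
#1 stroke→J3  (closing 1-jn rule on J2)
#3 stroke→I1  (I1: I, integral causality)
#4 stroke→J3  (J3 flow already set via bond 3)
#5 stroke→J3  (J3: bond 3 brought flow, rest push out)

bond 0 →J2
bond 1 →J3
bond 2 →J1
bond 3 →I1
bond 4 →J3
bond 5 →J3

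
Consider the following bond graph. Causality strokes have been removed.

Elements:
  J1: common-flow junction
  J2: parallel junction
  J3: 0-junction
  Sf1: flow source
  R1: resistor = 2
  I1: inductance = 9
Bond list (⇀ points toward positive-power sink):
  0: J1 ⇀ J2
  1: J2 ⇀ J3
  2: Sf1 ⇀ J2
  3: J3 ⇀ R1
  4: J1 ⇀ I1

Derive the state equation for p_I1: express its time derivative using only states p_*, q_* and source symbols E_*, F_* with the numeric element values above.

dp_I1/dt = -2*F_Sf1 - 2*p_I1/9

b2 |Sf1  (Sf1: flow source, stroke at near end)
b4 |I1  (I1: I, integral causality)
b0 |J1  (common-f at J1 fixed by 4)
b1 |J2  (only one effort-in slot at J2)
b3 |J3  (J3 needs exactly one e-in)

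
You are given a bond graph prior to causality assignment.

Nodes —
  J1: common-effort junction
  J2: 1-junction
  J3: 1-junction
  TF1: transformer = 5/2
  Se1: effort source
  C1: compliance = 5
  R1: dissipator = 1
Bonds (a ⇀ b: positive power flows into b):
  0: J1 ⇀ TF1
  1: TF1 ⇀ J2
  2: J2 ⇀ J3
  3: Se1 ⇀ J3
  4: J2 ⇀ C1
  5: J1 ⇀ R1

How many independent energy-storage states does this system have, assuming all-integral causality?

bond 3 |J3  (Se1 fixes effort; stroke away)
bond 2 |J2  (J3 needs exactly one f-in)
bond 4 |J2  (prefer integral on C1)
bond 1 |TF1  (closing 1-jn rule on J2)
bond 0 |J1  (TF1 one-in-one-out from 1)
bond 5 |R1  (0-jn J1 has e-setter on 0)

1  (C1 all integral)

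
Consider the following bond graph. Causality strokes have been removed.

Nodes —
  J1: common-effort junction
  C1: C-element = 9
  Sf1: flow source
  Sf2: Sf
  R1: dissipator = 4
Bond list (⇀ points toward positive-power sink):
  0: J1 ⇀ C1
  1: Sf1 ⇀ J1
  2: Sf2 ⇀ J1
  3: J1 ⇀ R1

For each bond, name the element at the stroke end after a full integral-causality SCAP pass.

β1 |Sf1  (Sf1 fixes flow; stroke at Sf1)
β2 |Sf2  (Sf2 (Sf) sets flow on bond)
β0 |J1  (prefer integral on C1)
β3 |R1  (J1 effort already set via bond 0)

bond 0 |J1
bond 1 |Sf1
bond 2 |Sf2
bond 3 |R1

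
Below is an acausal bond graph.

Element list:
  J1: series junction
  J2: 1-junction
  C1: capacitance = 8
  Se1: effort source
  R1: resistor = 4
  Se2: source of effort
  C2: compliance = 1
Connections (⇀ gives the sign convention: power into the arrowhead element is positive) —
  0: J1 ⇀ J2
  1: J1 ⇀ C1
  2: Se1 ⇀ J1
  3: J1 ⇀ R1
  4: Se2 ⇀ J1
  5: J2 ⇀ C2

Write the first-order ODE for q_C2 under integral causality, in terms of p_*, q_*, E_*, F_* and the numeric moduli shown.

dq_C2/dt = E_Se1/4 + E_Se2/4 - q_C1/32 - q_C2/4

b2 stroke→J1  (Se1 fixes effort; stroke away)
b4 stroke→J1  (Se2 fixes effort; stroke away)
b1 stroke→J1  (C1 integral (e out))
b5 stroke→J2  (C2 outputs effort q/C2)
b0 stroke→J1  (J2: last free bond brings flow in)
b3 stroke→R1  (J1 needs exactly one f-in)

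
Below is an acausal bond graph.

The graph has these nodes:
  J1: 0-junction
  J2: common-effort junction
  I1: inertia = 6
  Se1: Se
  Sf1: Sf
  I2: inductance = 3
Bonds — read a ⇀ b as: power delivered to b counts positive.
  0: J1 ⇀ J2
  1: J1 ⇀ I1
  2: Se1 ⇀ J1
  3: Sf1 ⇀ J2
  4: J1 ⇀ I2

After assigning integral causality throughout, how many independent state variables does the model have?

2  (I1, I2 all integral)

bond 2 →J1  (Se1 (Se) sets effort on bond)
bond 3 →Sf1  (Sf1: flow source, stroke at near end)
bond 0 →J2  (J1: bond 2 brought effort, rest push out)
bond 1 →I1  (J1 effort already set via bond 2)
bond 4 →I2  (J1: bond 2 brought effort, rest push out)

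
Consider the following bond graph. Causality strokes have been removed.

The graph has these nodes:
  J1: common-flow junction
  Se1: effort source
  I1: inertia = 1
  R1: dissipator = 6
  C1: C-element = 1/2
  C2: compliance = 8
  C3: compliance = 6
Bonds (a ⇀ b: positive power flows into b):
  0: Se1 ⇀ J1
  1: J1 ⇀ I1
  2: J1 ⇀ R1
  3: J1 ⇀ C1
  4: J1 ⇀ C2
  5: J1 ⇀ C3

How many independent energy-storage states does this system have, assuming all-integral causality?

bond 0 →J1  (Se1 fixes effort; stroke away)
bond 1 →I1  (prefer integral on I1)
bond 2 →J1  (common-f at J1 fixed by 1)
bond 3 →J1  (J1: bond 1 brought flow, rest push out)
bond 4 →J1  (J1 flow already set via bond 1)
bond 5 →J1  (1-jn J1 has f-setter on 1)

4  (C1, C2, C3, I1 all integral)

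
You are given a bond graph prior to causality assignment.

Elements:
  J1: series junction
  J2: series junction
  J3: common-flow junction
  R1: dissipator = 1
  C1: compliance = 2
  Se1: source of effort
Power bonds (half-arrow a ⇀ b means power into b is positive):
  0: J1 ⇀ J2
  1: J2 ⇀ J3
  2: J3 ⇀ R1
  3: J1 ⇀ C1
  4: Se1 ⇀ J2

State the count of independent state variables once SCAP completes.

β4 stroke→J2  (Se1: effort source, stroke at far end)
β3 stroke→J1  (C1: C, integral causality)
β0 stroke→J2  (J1 needs exactly one f-in)
β1 stroke→J3  (J2 needs exactly one f-in)
β2 stroke→R1  (only one flow-in slot at J3)

1  (C1 all integral)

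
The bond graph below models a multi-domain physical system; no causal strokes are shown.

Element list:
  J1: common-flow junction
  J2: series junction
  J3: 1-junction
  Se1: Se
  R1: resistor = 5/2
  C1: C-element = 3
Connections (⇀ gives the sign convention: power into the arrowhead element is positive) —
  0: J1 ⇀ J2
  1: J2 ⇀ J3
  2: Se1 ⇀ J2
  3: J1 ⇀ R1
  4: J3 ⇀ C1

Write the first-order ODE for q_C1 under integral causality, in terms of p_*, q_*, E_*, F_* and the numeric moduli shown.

β2 stroke at J2  (source Se1 imposes e)
β4 stroke at J3  (C1 integral (e out))
β1 stroke at J2  (J3: last free bond brings flow in)
β0 stroke at J1  (closing 1-jn rule on J2)
β3 stroke at R1  (J1: last free bond brings flow in)

dq_C1/dt = 2*E_Se1/5 - 2*q_C1/15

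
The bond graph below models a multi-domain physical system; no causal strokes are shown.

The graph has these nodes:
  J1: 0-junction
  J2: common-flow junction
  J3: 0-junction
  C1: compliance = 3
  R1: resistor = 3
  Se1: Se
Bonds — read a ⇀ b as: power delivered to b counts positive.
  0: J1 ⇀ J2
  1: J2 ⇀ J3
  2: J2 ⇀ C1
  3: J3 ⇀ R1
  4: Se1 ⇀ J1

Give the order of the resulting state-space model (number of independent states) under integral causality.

1  (C1 all integral)

bond 4 |J1  (Se1 fixes effort; stroke away)
bond 0 |J2  (J1: bond 4 brought effort, rest push out)
bond 2 |J2  (prefer integral on C1)
bond 1 |J3  (closing 1-jn rule on J2)
bond 3 |R1  (0-jn J3 has e-setter on 1)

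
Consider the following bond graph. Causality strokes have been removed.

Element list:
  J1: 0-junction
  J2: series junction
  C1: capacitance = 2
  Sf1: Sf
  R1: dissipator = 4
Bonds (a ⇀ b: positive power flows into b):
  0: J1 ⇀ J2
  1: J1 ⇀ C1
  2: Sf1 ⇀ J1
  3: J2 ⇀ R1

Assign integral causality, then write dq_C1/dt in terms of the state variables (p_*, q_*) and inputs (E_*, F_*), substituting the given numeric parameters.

b2 |Sf1  (Sf1: flow source, stroke at near end)
b1 |J1  (prefer integral on C1)
b0 |J2  (J1 effort already set via bond 1)
b3 |R1  (J2: last free bond brings flow in)

dq_C1/dt = F_Sf1 - q_C1/8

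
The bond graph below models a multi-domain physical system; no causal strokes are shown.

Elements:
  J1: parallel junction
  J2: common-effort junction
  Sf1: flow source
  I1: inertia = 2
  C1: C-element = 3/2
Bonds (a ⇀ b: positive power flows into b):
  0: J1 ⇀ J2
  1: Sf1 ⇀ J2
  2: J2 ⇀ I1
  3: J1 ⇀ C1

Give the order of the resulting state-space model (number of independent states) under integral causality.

2  (C1, I1 all integral)

b1 |Sf1  (source Sf1 imposes f)
b2 |I1  (prefer integral on I1)
b0 |J2  (closing 0-jn rule on J2)
b3 |J1  (closing 0-jn rule on J1)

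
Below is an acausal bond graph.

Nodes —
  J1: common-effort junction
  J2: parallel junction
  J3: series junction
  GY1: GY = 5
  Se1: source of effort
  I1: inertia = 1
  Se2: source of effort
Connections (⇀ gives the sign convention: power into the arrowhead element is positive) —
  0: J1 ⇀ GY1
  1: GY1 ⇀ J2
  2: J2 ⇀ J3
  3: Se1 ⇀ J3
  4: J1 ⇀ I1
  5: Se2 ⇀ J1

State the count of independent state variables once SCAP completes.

β3 |J3  (source Se1 imposes e)
β5 |J1  (source Se2 imposes e)
β0 |GY1  (J1: bond 5 brought effort, rest push out)
β4 |I1  (0-jn J1 has e-setter on 5)
β2 |J2  (J3: last free bond brings flow in)
β1 |GY1  (GY1 both-in/both-out from 0)

1  (I1 all integral)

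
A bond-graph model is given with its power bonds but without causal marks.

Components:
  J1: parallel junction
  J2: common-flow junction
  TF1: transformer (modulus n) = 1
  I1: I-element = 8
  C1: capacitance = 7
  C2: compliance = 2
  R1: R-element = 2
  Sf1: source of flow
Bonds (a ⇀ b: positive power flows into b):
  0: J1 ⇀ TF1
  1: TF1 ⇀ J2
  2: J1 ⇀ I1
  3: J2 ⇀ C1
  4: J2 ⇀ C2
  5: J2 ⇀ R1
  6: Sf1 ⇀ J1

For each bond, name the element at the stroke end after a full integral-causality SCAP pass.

bond 6 |Sf1  (Sf1 (Sf) sets flow on bond)
bond 2 |I1  (I1 outputs flow p/I1)
bond 0 |J1  (closing 0-jn rule on J1)
bond 1 |TF1  (TF1: transformer flips bond 0)
bond 3 |J2  (J2: bond 1 brought flow, rest push out)
bond 4 |J2  (1-jn J2 has f-setter on 1)
bond 5 |J2  (common-f at J2 fixed by 1)

bond 0 |J1
bond 1 |TF1
bond 2 |I1
bond 3 |J2
bond 4 |J2
bond 5 |J2
bond 6 |Sf1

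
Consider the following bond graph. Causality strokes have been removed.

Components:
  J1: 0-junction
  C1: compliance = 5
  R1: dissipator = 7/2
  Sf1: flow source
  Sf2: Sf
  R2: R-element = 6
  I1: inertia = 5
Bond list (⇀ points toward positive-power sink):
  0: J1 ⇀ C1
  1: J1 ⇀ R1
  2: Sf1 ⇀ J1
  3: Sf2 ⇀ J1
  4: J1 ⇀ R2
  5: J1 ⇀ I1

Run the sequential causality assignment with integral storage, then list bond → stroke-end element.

#0 stroke→J1
#1 stroke→R1
#2 stroke→Sf1
#3 stroke→Sf2
#4 stroke→R2
#5 stroke→I1

β2 stroke→Sf1  (Sf1: flow source, stroke at near end)
β3 stroke→Sf2  (Sf2 fixes flow; stroke at Sf2)
β0 stroke→J1  (prefer integral on C1)
β1 stroke→R1  (0-jn J1 has e-setter on 0)
β4 stroke→R2  (0-jn J1 has e-setter on 0)
β5 stroke→I1  (J1: bond 0 brought effort, rest push out)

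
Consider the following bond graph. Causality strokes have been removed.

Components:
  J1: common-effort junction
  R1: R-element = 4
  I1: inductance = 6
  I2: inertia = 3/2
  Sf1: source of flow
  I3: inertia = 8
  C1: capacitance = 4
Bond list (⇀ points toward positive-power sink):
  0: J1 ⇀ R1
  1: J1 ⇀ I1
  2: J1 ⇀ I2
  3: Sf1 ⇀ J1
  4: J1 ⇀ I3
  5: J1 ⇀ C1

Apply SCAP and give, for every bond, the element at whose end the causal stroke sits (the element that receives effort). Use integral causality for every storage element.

bond 3 |Sf1  (Sf1 (Sf) sets flow on bond)
bond 1 |I1  (I1 outputs flow p/I1)
bond 2 |I2  (prefer integral on I2)
bond 4 |I3  (I3 integral (f out))
bond 5 |J1  (C1 integral (e out))
bond 0 |R1  (J1 effort already set via bond 5)

bond 0 stroke at R1
bond 1 stroke at I1
bond 2 stroke at I2
bond 3 stroke at Sf1
bond 4 stroke at I3
bond 5 stroke at J1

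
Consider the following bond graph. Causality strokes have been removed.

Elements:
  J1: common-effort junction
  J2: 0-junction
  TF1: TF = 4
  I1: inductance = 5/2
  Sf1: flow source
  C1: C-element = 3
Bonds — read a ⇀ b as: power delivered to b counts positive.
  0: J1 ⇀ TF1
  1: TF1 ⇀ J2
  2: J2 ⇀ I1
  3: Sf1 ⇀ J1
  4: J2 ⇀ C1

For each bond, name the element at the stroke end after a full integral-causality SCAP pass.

b3 stroke→Sf1  (source Sf1 imposes f)
b0 stroke→J1  (J1: last free bond brings effort in)
b1 stroke→TF1  (TF1: transformer flips bond 0)
b2 stroke→I1  (prefer integral on I1)
b4 stroke→J2  (J2: last free bond brings effort in)

b0 →J1
b1 →TF1
b2 →I1
b3 →Sf1
b4 →J2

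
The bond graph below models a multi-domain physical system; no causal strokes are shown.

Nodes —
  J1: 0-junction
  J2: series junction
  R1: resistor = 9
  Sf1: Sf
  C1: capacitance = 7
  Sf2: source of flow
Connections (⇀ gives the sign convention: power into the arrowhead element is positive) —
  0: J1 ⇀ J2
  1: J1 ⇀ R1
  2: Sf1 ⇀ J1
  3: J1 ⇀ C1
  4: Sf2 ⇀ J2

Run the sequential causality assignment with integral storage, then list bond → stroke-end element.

β2 →Sf1  (source Sf1 imposes f)
β4 →Sf2  (Sf2 (Sf) sets flow on bond)
β0 →J2  (J2: bond 4 brought flow, rest push out)
β3 →J1  (C1 integral (e out))
β1 →R1  (0-jn J1 has e-setter on 3)

#0 stroke→J2
#1 stroke→R1
#2 stroke→Sf1
#3 stroke→J1
#4 stroke→Sf2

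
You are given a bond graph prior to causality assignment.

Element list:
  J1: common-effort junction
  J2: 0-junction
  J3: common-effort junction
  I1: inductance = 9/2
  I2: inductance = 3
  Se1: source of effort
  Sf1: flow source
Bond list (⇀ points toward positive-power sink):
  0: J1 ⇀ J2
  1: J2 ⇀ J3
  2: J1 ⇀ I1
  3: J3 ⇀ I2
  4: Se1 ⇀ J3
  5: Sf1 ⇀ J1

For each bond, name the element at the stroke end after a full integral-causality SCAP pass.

β0 →J1
β1 →J2
β2 →I1
β3 →I2
β4 →J3
β5 →Sf1

bond 4 stroke→J3  (Se1: effort source, stroke at far end)
bond 5 stroke→Sf1  (Sf1: flow source, stroke at near end)
bond 1 stroke→J2  (J3: bond 4 brought effort, rest push out)
bond 3 stroke→I2  (0-jn J3 has e-setter on 4)
bond 0 stroke→J1  (0-jn J2 has e-setter on 1)
bond 2 stroke→I1  (J1 effort already set via bond 0)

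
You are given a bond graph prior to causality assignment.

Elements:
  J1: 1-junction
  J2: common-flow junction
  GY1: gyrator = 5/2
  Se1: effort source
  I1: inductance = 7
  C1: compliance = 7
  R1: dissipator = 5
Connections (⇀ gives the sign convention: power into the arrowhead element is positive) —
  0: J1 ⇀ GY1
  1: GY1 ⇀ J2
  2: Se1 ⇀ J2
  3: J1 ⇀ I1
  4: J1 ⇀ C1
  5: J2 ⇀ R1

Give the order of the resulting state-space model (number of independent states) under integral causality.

2  (C1, I1 all integral)

β2 →J2  (source Se1 imposes e)
β3 →I1  (prefer integral on I1)
β0 →J1  (1-jn J1 has f-setter on 3)
β4 →J1  (common-f at J1 fixed by 3)
β1 →J2  (GY1 both-in/both-out from 0)
β5 →R1  (J2 needs exactly one f-in)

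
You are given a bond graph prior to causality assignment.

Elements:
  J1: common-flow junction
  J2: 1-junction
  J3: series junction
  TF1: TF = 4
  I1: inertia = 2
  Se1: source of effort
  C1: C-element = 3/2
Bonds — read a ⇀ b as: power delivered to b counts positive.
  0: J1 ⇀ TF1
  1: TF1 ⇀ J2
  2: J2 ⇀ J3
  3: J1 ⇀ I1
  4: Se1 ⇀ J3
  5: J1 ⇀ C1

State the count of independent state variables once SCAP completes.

2  (C1, I1 all integral)

b4 →J3  (source Se1 imposes e)
b2 →J2  (J3: last free bond brings flow in)
b1 →TF1  (J2: last free bond brings flow in)
b0 →J1  (through TF1, causality passes straight; one stroke at TF1)
b3 →I1  (I1: I, integral causality)
b5 →J1  (J1 flow already set via bond 3)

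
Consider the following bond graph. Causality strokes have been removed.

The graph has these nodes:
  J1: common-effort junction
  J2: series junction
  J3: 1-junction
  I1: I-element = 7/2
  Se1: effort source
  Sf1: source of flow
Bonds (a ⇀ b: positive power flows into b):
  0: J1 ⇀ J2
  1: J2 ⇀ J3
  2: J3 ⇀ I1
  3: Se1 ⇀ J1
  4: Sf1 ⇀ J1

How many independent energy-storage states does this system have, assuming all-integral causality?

1  (I1 all integral)

bond 3 →J1  (source Se1 imposes e)
bond 4 →Sf1  (Sf1: flow source, stroke at near end)
bond 0 →J2  (J1 effort already set via bond 3)
bond 1 →J3  (closing 1-jn rule on J2)
bond 2 →I1  (J3: last free bond brings flow in)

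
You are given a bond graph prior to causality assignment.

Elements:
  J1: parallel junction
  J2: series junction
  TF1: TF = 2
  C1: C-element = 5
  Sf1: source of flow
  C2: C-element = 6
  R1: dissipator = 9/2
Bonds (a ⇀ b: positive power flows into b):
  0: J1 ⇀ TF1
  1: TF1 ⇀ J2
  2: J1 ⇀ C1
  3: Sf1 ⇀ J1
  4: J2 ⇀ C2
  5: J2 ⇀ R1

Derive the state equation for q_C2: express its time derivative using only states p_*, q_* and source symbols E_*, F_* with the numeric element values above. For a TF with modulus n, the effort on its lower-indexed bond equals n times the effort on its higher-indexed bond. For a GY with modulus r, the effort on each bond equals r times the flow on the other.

β3 →Sf1  (Sf1: flow source, stroke at near end)
β2 →J1  (C1: C, integral causality)
β0 →TF1  (J1 effort already set via bond 2)
β1 →J2  (through TF1, causality passes straight; one stroke at TF1)
β4 →J2  (C2 outputs effort q/C2)
β5 →R1  (J2: last free bond brings flow in)

dq_C2/dt = q_C1/45 - q_C2/27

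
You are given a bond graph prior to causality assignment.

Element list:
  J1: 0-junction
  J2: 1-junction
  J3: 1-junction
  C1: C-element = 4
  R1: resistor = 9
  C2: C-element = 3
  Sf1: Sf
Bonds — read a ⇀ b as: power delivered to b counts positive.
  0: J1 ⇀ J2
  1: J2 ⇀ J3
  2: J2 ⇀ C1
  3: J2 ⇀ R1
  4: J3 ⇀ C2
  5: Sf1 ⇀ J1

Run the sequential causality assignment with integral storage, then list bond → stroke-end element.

β5 stroke at Sf1  (Sf1 (Sf) sets flow on bond)
β0 stroke at J1  (only one effort-in slot at J1)
β1 stroke at J2  (J2: bond 0 brought flow, rest push out)
β2 stroke at J2  (J2: bond 0 brought flow, rest push out)
β3 stroke at J2  (1-jn J2 has f-setter on 0)
β4 stroke at J3  (J3 flow already set via bond 1)

b0 →J1
b1 →J2
b2 →J2
b3 →J2
b4 →J3
b5 →Sf1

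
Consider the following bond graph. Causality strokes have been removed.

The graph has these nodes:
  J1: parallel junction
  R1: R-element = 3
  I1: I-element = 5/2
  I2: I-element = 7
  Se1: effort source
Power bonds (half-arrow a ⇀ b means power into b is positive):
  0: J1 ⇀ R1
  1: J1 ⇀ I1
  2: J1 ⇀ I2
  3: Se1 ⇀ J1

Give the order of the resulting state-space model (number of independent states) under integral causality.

β3 |J1  (Se1: effort source, stroke at far end)
β0 |R1  (J1: bond 3 brought effort, rest push out)
β1 |I1  (0-jn J1 has e-setter on 3)
β2 |I2  (common-e at J1 fixed by 3)

2  (I1, I2 all integral)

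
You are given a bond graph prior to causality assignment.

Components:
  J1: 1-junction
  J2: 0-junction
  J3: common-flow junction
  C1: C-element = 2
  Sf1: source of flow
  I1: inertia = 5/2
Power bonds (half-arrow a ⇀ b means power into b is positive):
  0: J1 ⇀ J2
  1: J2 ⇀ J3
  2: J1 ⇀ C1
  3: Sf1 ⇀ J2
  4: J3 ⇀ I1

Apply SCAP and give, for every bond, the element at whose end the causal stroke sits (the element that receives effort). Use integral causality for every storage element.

#3 stroke→Sf1  (Sf1 (Sf) sets flow on bond)
#2 stroke→J1  (prefer integral on C1)
#0 stroke→J2  (J1 needs exactly one f-in)
#1 stroke→J3  (J2 effort already set via bond 0)
#4 stroke→I1  (J3: last free bond brings flow in)

b0 →J2
b1 →J3
b2 →J1
b3 →Sf1
b4 →I1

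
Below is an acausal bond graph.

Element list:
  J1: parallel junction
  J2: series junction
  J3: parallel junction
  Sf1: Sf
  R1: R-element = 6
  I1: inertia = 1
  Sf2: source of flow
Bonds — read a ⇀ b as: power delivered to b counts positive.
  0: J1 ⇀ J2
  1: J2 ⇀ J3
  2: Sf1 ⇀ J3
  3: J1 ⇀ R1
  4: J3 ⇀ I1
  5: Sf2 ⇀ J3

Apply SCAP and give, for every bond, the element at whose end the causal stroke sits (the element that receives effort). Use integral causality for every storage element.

b0 stroke→J2
b1 stroke→J3
b2 stroke→Sf1
b3 stroke→J1
b4 stroke→I1
b5 stroke→Sf2

bond 2 →Sf1  (source Sf1 imposes f)
bond 5 →Sf2  (source Sf2 imposes f)
bond 4 →I1  (prefer integral on I1)
bond 1 →J3  (only one effort-in slot at J3)
bond 0 →J2  (common-f at J2 fixed by 1)
bond 3 →J1  (J1: last free bond brings effort in)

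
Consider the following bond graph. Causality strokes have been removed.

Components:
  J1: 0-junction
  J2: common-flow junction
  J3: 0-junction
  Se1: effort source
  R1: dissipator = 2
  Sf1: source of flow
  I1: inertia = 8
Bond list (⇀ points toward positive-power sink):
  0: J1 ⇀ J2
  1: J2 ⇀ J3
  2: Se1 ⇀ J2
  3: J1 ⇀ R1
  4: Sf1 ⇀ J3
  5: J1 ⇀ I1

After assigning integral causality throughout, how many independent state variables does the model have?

1  (I1 all integral)

#2 stroke at J2  (Se1 fixes effort; stroke away)
#4 stroke at Sf1  (Sf1 (Sf) sets flow on bond)
#1 stroke at J3  (J3: last free bond brings effort in)
#0 stroke at J2  (J2: bond 1 brought flow, rest push out)
#5 stroke at I1  (prefer integral on I1)
#3 stroke at J1  (only one effort-in slot at J1)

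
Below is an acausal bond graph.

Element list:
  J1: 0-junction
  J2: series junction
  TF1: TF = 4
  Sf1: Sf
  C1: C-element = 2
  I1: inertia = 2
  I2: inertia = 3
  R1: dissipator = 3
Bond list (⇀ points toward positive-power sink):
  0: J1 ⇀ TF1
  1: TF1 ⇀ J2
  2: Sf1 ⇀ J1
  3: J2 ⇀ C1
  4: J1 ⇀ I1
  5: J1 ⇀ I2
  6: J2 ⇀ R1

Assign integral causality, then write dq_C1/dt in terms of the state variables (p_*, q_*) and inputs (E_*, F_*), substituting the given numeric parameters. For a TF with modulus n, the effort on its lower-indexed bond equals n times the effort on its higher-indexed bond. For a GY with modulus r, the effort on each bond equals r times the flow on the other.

β2 stroke→Sf1  (Sf1 fixes flow; stroke at Sf1)
β3 stroke→J2  (prefer integral on C1)
β4 stroke→I1  (I1: I, integral causality)
β5 stroke→I2  (I2: I, integral causality)
β0 stroke→J1  (J1: last free bond brings effort in)
β1 stroke→TF1  (TF1: transformer flips bond 0)
β6 stroke→J2  (J2 flow already set via bond 1)

dq_C1/dt = 4*F_Sf1 - 2*p_I1 - 4*p_I2/3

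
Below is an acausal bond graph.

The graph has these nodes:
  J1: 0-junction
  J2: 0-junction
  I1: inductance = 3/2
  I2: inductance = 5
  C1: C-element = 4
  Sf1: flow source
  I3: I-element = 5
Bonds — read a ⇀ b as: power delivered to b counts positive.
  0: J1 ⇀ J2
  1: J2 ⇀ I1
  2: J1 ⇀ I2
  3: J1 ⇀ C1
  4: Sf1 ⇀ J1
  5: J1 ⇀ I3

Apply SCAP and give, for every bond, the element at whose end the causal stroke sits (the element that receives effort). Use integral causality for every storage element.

b4 |Sf1  (source Sf1 imposes f)
b1 |I1  (I1 outputs flow p/I1)
b0 |J2  (only one effort-in slot at J2)
b2 |I2  (I2 outputs flow p/I2)
b3 |J1  (C1: C, integral causality)
b5 |I3  (J1: bond 3 brought effort, rest push out)

#0 stroke at J2
#1 stroke at I1
#2 stroke at I2
#3 stroke at J1
#4 stroke at Sf1
#5 stroke at I3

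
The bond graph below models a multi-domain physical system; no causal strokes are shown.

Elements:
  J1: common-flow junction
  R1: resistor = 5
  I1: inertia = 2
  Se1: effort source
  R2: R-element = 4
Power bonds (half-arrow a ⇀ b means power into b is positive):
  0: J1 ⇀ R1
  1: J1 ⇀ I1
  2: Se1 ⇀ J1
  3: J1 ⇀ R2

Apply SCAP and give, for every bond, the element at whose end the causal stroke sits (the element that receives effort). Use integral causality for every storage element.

#0 stroke→J1
#1 stroke→I1
#2 stroke→J1
#3 stroke→J1

bond 2 →J1  (Se1 (Se) sets effort on bond)
bond 1 →I1  (prefer integral on I1)
bond 0 →J1  (1-jn J1 has f-setter on 1)
bond 3 →J1  (J1 flow already set via bond 1)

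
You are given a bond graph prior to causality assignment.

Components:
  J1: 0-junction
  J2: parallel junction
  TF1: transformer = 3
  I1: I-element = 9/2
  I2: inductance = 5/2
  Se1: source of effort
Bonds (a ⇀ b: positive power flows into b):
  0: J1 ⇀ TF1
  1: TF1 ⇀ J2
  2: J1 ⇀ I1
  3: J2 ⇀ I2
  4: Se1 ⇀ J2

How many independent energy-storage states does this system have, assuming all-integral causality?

bond 4 |J2  (source Se1 imposes e)
bond 1 |TF1  (J2 effort already set via bond 4)
bond 3 |I2  (J2: bond 4 brought effort, rest push out)
bond 0 |J1  (TF1: transformer flips bond 1)
bond 2 |I1  (J1 effort already set via bond 0)

2  (I1, I2 all integral)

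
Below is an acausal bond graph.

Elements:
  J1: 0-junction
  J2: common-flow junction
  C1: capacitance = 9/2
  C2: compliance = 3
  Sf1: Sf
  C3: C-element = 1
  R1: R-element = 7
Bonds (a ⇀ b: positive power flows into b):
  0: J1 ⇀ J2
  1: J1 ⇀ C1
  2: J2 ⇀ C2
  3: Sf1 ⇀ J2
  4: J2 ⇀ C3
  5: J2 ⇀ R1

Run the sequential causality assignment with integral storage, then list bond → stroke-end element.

b3 →Sf1  (source Sf1 imposes f)
b0 →J2  (J2: bond 3 brought flow, rest push out)
b2 →J2  (J2: bond 3 brought flow, rest push out)
b4 →J2  (common-f at J2 fixed by 3)
b5 →J2  (J2 flow already set via bond 3)
b1 →J1  (J1 needs exactly one e-in)

#0 →J2
#1 →J1
#2 →J2
#3 →Sf1
#4 →J2
#5 →J2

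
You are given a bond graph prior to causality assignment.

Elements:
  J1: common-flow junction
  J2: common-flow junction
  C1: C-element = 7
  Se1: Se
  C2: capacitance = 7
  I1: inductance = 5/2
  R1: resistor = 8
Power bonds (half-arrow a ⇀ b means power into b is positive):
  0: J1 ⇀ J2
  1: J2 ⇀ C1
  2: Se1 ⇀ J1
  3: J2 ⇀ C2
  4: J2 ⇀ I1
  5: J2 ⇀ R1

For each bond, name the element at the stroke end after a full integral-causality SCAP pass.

β0 stroke→J2
β1 stroke→J2
β2 stroke→J1
β3 stroke→J2
β4 stroke→I1
β5 stroke→J2

bond 2 →J1  (Se1 (Se) sets effort on bond)
bond 0 →J2  (J1: last free bond brings flow in)
bond 1 →J2  (prefer integral on C1)
bond 3 →J2  (C2 outputs effort q/C2)
bond 4 →I1  (I1 integral (f out))
bond 5 →J2  (J2 flow already set via bond 4)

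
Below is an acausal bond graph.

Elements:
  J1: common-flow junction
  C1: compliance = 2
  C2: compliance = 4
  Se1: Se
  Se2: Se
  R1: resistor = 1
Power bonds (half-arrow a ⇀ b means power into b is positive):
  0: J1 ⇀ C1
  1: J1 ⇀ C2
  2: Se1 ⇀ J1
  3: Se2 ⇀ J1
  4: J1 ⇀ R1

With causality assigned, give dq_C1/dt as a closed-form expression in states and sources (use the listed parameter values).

dq_C1/dt = E_Se1 + E_Se2 - q_C1/2 - q_C2/4

bond 2 stroke→J1  (Se1 (Se) sets effort on bond)
bond 3 stroke→J1  (Se2 fixes effort; stroke away)
bond 0 stroke→J1  (C1 integral (e out))
bond 1 stroke→J1  (C2 integral (e out))
bond 4 stroke→R1  (J1: last free bond brings flow in)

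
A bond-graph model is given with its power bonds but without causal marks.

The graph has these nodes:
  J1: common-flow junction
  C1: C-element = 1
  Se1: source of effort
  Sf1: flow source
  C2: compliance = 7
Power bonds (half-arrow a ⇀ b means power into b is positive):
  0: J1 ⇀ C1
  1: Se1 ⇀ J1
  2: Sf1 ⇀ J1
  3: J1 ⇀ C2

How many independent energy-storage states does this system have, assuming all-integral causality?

2  (C1, C2 all integral)

β1 →J1  (Se1 fixes effort; stroke away)
β2 →Sf1  (Sf1 fixes flow; stroke at Sf1)
β0 →J1  (1-jn J1 has f-setter on 2)
β3 →J1  (J1: bond 2 brought flow, rest push out)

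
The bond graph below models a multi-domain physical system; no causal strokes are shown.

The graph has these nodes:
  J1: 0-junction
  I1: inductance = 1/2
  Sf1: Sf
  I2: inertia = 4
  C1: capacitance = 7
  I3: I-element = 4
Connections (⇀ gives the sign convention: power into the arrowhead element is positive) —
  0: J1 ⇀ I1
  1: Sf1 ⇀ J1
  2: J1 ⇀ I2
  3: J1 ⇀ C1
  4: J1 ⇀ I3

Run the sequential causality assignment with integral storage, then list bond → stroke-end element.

#0 →I1
#1 →Sf1
#2 →I2
#3 →J1
#4 →I3

β1 →Sf1  (source Sf1 imposes f)
β0 →I1  (I1: I, integral causality)
β2 →I2  (I2 outputs flow p/I2)
β3 →J1  (C1 integral (e out))
β4 →I3  (0-jn J1 has e-setter on 3)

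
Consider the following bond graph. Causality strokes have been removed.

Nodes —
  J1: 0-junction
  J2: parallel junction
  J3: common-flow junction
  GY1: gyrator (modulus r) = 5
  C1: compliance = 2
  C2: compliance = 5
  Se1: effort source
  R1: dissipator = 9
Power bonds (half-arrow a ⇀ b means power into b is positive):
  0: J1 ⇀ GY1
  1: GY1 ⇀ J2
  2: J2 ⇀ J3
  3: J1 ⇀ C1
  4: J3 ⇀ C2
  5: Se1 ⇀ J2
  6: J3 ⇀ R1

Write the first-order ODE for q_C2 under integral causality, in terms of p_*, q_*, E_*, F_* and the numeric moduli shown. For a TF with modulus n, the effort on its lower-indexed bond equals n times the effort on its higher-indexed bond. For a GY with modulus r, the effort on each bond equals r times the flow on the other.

dq_C2/dt = E_Se1/9 - q_C2/45

#5 |J2  (Se1 fixes effort; stroke away)
#1 |GY1  (common-e at J2 fixed by 5)
#2 |J3  (J2: bond 5 brought effort, rest push out)
#0 |GY1  (GY1 both-in/both-out from 1)
#3 |J1  (J1 needs exactly one e-in)
#4 |J3  (C2 integral (e out))
#6 |R1  (only one flow-in slot at J3)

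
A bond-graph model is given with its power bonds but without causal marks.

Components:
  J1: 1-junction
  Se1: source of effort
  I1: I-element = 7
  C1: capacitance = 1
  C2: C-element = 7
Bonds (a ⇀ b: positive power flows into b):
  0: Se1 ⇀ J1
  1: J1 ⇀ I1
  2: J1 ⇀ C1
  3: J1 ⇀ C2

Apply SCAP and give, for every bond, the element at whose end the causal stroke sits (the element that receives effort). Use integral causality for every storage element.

β0 stroke→J1
β1 stroke→I1
β2 stroke→J1
β3 stroke→J1

#0 stroke at J1  (Se1: effort source, stroke at far end)
#1 stroke at I1  (I1 integral (f out))
#2 stroke at J1  (common-f at J1 fixed by 1)
#3 stroke at J1  (common-f at J1 fixed by 1)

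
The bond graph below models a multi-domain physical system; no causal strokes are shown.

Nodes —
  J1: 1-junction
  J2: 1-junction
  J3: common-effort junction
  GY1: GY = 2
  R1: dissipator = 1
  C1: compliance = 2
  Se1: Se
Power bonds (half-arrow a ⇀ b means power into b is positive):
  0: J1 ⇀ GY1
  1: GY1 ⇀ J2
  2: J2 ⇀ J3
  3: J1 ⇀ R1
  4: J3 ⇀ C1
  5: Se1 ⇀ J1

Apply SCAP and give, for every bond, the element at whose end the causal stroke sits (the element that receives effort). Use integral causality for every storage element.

#0 |GY1
#1 |GY1
#2 |J2
#3 |J1
#4 |J3
#5 |J1

#5 |J1  (source Se1 imposes e)
#4 |J3  (prefer integral on C1)
#2 |J2  (common-e at J3 fixed by 4)
#1 |GY1  (J2: last free bond brings flow in)
#0 |GY1  (GY1: gyrator matches bond 1)
#3 |J1  (J1 flow already set via bond 0)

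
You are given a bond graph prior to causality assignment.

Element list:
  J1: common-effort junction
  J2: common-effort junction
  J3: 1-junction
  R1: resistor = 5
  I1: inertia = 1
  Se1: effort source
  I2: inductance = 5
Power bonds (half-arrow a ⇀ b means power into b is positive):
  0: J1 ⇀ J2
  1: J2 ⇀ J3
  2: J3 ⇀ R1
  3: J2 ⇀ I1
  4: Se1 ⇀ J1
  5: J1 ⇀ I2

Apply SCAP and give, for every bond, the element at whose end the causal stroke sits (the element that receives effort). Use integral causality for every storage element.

#4 stroke→J1  (source Se1 imposes e)
#0 stroke→J2  (J1: bond 4 brought effort, rest push out)
#5 stroke→I2  (J1 effort already set via bond 4)
#1 stroke→J3  (0-jn J2 has e-setter on 0)
#3 stroke→I1  (J2 effort already set via bond 0)
#2 stroke→R1  (J3 needs exactly one f-in)

bond 0 stroke→J2
bond 1 stroke→J3
bond 2 stroke→R1
bond 3 stroke→I1
bond 4 stroke→J1
bond 5 stroke→I2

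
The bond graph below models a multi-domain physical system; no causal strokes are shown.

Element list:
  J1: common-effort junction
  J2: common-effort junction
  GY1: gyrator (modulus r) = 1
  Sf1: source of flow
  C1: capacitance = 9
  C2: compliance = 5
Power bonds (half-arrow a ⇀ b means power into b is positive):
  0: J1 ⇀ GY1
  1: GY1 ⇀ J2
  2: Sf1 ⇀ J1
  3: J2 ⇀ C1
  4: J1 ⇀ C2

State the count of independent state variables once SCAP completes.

b2 →Sf1  (Sf1: flow source, stroke at near end)
b3 →J2  (C1 integral (e out))
b1 →GY1  (0-jn J2 has e-setter on 3)
b0 →GY1  (through GY1, causality inverts; strokes same side of GY1)
b4 →J1  (J1: last free bond brings effort in)

2  (C1, C2 all integral)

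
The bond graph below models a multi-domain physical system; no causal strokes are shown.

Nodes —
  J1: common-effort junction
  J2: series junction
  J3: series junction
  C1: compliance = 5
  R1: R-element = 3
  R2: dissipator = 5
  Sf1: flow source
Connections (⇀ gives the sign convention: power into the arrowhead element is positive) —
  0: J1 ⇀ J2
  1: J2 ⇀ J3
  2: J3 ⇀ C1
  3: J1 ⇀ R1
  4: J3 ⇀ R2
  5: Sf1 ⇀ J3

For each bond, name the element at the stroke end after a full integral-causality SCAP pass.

#5 →Sf1  (Sf1 (Sf) sets flow on bond)
#1 →J3  (J3 flow already set via bond 5)
#2 →J3  (1-jn J3 has f-setter on 5)
#4 →J3  (1-jn J3 has f-setter on 5)
#0 →J2  (1-jn J2 has f-setter on 1)
#3 →J1  (J1 needs exactly one e-in)

bond 0 →J2
bond 1 →J3
bond 2 →J3
bond 3 →J1
bond 4 →J3
bond 5 →Sf1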